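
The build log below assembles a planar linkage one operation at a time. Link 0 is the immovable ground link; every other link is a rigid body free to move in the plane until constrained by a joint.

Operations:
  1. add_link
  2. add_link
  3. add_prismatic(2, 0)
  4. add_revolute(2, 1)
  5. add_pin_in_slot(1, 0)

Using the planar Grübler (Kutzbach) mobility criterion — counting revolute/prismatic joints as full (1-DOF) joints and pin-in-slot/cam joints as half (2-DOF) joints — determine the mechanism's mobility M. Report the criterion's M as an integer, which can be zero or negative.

M = 1

L=1 J1=0 J2=0
add link → L=2 J1=0 J2=0
add link → L=3 J1=0 J2=0
P@2,0 dof=1 J1 → L=3 J1=1 J2=0
R@2,1 dof=1 J1 → L=3 J1=2 J2=0
PS@1,0 dof=2 J2 → L=3 J1=2 J2=1
M=3(L−1)−2J1−J2=3·2−2·2−1=1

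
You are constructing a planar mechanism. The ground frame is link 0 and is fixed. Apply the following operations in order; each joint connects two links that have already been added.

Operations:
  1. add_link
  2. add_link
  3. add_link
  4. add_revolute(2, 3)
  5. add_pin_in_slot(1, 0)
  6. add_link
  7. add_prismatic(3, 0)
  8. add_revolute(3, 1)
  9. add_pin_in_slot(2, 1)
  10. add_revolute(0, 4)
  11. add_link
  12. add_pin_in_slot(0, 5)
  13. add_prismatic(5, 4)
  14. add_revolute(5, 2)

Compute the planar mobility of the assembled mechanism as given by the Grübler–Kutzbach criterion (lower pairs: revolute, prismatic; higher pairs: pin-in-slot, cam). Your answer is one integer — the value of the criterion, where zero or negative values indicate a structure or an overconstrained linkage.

M = 0

(L,J1,J2)=(1,0,0); link0 fixed
link1: (2,0,0)
link2: (3,0,0)
link3: (4,0,0)
R 2-3 [J1]: (4,1,0)
PS 1-0 [J2]: (4,1,1)
link4: (5,1,1)
P 3-0 [J1]: (5,2,1)
R 3-1 [J1]: (5,3,1)
PS 2-1 [J2]: (5,3,2)
R 0-4 [J1]: (5,4,2)
link5: (6,4,2)
PS 0-5 [J2]: (6,4,3)
P 5-4 [J1]: (6,5,3)
R 5-2 [J1]: (6,6,3)
Grübler: 3·5 − 2·6 − 3 = 0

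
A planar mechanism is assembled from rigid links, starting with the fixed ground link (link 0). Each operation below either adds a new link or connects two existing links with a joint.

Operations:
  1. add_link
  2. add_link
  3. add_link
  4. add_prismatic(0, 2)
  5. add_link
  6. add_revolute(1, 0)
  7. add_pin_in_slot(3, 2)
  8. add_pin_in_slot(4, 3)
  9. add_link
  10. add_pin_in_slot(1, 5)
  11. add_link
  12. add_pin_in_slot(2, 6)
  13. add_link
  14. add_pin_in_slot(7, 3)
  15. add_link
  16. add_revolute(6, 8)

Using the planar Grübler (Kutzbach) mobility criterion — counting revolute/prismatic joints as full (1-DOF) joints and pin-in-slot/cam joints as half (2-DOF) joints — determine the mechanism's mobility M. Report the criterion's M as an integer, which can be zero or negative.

M = 13

ground; <1,0,0>
#1 <2,0,0>
#2 <3,0,0>
#3 <4,0,0>
P:0↔2 J1 <4,1,0>
#4 <5,1,0>
R:1↔0 J1 <5,2,0>
PS:3↔2 J2 <5,2,1>
PS:4↔3 J2 <5,2,2>
#5 <6,2,2>
PS:1↔5 J2 <6,2,3>
#6 <7,2,3>
PS:2↔6 J2 <7,2,4>
#7 <8,2,4>
PS:7↔3 J2 <8,2,5>
#8 <9,2,5>
R:6↔8 J1 <9,3,5>
3×8 − 2×3 − 1×5 = 13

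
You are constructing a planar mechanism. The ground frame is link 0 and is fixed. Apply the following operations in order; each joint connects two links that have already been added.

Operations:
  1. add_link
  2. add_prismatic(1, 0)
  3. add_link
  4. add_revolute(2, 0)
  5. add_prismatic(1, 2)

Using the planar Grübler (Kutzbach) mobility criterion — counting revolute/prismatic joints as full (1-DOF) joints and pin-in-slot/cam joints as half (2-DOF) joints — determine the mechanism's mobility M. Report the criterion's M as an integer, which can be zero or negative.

M = 0

[1;0;0] (link 0 is ground)
L+ [2;0;0]
P(1,0)∈J1 [2;1;0]
L+ [3;1;0]
R(2,0)∈J1 [3;2;0]
P(1,2)∈J1 [3;3;0]
mobility = 6 − 6 − 0 = 0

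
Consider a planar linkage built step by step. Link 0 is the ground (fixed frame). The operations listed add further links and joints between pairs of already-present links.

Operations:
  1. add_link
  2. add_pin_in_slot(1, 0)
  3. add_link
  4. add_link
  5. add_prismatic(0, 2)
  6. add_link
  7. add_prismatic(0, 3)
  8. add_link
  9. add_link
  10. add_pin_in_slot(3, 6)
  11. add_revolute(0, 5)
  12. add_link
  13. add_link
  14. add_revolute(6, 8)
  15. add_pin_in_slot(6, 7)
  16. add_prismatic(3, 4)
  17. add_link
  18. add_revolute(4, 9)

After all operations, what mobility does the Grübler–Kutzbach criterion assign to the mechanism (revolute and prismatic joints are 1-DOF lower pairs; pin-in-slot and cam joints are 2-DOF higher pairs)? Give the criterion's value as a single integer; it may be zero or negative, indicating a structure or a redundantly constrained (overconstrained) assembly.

L=1 J1=0 J2=0
add link → L=2 J1=0 J2=0
PS@1,0 dof=2 J2 → L=2 J1=0 J2=1
add link → L=3 J1=0 J2=1
add link → L=4 J1=0 J2=1
P@0,2 dof=1 J1 → L=4 J1=1 J2=1
add link → L=5 J1=1 J2=1
P@0,3 dof=1 J1 → L=5 J1=2 J2=1
add link → L=6 J1=2 J2=1
add link → L=7 J1=2 J2=1
PS@3,6 dof=2 J2 → L=7 J1=2 J2=2
R@0,5 dof=1 J1 → L=7 J1=3 J2=2
add link → L=8 J1=3 J2=2
add link → L=9 J1=3 J2=2
R@6,8 dof=1 J1 → L=9 J1=4 J2=2
PS@6,7 dof=2 J2 → L=9 J1=4 J2=3
P@3,4 dof=1 J1 → L=9 J1=5 J2=3
add link → L=10 J1=5 J2=3
R@4,9 dof=1 J1 → L=10 J1=6 J2=3
M=3(L−1)−2J1−J2=3·9−2·6−3=12

M = 12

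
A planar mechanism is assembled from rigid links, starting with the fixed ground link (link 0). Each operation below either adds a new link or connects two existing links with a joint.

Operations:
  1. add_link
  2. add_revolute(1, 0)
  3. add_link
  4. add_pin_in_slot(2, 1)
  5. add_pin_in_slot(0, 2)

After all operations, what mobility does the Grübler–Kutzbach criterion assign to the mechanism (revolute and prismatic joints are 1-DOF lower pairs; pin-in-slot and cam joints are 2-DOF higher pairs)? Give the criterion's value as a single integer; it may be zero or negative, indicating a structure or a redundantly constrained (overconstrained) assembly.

M = 2

ground; <1,0,0>
#1 <2,0,0>
R:1↔0 J1 <2,1,0>
#2 <3,1,0>
PS:2↔1 J2 <3,1,1>
PS:0↔2 J2 <3,1,2>
3×2 − 2×1 − 1×2 = 2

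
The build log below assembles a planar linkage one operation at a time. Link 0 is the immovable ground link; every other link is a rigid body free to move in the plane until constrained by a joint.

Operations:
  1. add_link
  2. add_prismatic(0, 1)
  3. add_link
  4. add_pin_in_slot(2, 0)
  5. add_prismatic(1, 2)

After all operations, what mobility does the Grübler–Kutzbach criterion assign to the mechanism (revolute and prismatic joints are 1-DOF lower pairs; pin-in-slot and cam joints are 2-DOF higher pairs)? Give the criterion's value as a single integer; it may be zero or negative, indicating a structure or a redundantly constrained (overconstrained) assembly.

[1;0;0] (link 0 is ground)
L+ [2;0;0]
P(0,1)∈J1 [2;1;0]
L+ [3;1;0]
PS(2,0)∈J2 [3;1;1]
P(1,2)∈J1 [3;2;1]
mobility = 6 − 4 − 1 = 1

M = 1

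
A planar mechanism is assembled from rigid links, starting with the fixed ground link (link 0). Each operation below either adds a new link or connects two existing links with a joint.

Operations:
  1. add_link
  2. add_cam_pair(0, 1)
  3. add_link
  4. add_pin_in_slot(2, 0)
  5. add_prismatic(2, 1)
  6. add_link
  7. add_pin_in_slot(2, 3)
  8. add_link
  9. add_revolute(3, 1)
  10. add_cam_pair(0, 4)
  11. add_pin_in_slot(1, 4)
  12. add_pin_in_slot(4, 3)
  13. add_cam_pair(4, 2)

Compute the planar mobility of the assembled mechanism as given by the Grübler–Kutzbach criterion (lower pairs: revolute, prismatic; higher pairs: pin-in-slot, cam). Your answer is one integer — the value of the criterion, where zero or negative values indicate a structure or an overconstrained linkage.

M = 1

link 0 = ground. State L|J1|J2 = 1|0|0
+link1  2|0|0
C(0,1) f=2→J2  2|0|1
+link2  3|0|1
PS(2,0) f=2→J2  3|0|2
P(2,1) f=1→J1  3|1|2
+link3  4|1|2
PS(2,3) f=2→J2  4|1|3
+link4  5|1|3
R(3,1) f=1→J1  5|2|3
C(0,4) f=2→J2  5|2|4
PS(1,4) f=2→J2  5|2|5
PS(4,3) f=2→J2  5|2|6
C(4,2) f=2→J2  5|2|7
M = 3(5−1)−2·2−7 = 12−4−7 = 1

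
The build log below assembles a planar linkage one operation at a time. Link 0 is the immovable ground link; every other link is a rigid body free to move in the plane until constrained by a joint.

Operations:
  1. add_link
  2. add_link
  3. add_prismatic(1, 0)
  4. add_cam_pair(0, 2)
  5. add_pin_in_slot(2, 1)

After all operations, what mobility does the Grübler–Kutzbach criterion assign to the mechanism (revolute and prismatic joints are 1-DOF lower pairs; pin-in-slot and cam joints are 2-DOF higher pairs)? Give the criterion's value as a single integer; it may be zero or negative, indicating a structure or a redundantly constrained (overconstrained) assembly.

M = 2

link 0 = ground. State L|J1|J2 = 1|0|0
+link1  2|0|0
+link2  3|0|0
P(1,0) f=1→J1  3|1|0
C(0,2) f=2→J2  3|1|1
PS(2,1) f=2→J2  3|1|2
M = 3(3−1)−2·1−2 = 6−2−2 = 2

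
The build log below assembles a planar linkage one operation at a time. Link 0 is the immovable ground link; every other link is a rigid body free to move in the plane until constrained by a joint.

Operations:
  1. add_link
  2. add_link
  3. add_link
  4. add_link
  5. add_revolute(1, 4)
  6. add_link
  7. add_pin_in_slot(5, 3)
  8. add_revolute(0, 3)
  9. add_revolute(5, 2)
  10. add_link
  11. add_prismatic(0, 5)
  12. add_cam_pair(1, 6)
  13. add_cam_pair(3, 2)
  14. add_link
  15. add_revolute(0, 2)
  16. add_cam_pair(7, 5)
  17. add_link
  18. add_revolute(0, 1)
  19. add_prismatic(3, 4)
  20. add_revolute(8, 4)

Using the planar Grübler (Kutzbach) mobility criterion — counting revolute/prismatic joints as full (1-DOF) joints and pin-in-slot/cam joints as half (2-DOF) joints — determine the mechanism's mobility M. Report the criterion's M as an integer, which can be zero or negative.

M = 4

L=1 J1=0 J2=0
add link → L=2 J1=0 J2=0
add link → L=3 J1=0 J2=0
add link → L=4 J1=0 J2=0
add link → L=5 J1=0 J2=0
R@1,4 dof=1 J1 → L=5 J1=1 J2=0
add link → L=6 J1=1 J2=0
PS@5,3 dof=2 J2 → L=6 J1=1 J2=1
R@0,3 dof=1 J1 → L=6 J1=2 J2=1
R@5,2 dof=1 J1 → L=6 J1=3 J2=1
add link → L=7 J1=3 J2=1
P@0,5 dof=1 J1 → L=7 J1=4 J2=1
C@1,6 dof=2 J2 → L=7 J1=4 J2=2
C@3,2 dof=2 J2 → L=7 J1=4 J2=3
add link → L=8 J1=4 J2=3
R@0,2 dof=1 J1 → L=8 J1=5 J2=3
C@7,5 dof=2 J2 → L=8 J1=5 J2=4
add link → L=9 J1=5 J2=4
R@0,1 dof=1 J1 → L=9 J1=6 J2=4
P@3,4 dof=1 J1 → L=9 J1=7 J2=4
R@8,4 dof=1 J1 → L=9 J1=8 J2=4
M=3(L−1)−2J1−J2=3·8−2·8−4=4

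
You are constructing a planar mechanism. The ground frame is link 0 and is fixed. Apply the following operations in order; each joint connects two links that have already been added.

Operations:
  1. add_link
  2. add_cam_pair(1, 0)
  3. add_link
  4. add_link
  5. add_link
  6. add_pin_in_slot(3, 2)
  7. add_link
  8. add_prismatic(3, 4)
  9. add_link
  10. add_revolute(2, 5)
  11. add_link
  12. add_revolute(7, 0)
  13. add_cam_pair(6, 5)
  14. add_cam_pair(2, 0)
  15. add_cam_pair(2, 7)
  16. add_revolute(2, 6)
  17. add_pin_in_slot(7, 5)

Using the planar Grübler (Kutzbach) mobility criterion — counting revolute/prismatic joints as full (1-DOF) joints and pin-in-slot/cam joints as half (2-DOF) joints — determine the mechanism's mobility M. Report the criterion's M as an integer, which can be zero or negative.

[1;0;0] (link 0 is ground)
L+ [2;0;0]
C(1,0)∈J2 [2;0;1]
L+ [3;0;1]
L+ [4;0;1]
L+ [5;0;1]
PS(3,2)∈J2 [5;0;2]
L+ [6;0;2]
P(3,4)∈J1 [6;1;2]
L+ [7;1;2]
R(2,5)∈J1 [7;2;2]
L+ [8;2;2]
R(7,0)∈J1 [8;3;2]
C(6,5)∈J2 [8;3;3]
C(2,0)∈J2 [8;3;4]
C(2,7)∈J2 [8;3;5]
R(2,6)∈J1 [8;4;5]
PS(7,5)∈J2 [8;4;6]
mobility = 21 − 8 − 6 = 7

M = 7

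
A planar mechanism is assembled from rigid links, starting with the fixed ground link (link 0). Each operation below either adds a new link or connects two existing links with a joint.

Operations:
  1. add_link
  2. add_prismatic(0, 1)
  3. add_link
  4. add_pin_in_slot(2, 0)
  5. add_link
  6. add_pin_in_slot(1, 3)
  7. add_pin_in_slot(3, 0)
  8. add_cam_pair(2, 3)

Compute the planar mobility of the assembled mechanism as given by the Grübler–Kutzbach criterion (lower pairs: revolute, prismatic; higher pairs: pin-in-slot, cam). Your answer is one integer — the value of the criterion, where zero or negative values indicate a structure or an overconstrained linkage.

M = 3

[1;0;0] (link 0 is ground)
L+ [2;0;0]
P(0,1)∈J1 [2;1;0]
L+ [3;1;0]
PS(2,0)∈J2 [3;1;1]
L+ [4;1;1]
PS(1,3)∈J2 [4;1;2]
PS(3,0)∈J2 [4;1;3]
C(2,3)∈J2 [4;1;4]
mobility = 9 − 2 − 4 = 3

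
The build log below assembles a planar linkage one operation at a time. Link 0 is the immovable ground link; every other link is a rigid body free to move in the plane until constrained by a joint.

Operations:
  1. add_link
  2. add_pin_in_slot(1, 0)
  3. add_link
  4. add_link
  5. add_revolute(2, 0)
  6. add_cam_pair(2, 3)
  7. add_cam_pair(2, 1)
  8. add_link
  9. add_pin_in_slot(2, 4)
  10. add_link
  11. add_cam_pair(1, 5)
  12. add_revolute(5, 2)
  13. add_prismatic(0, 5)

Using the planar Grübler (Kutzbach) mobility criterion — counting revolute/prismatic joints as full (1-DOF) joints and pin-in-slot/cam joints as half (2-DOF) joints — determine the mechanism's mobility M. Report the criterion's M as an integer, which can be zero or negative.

M = 4

ground; <1,0,0>
#1 <2,0,0>
PS:1↔0 J2 <2,0,1>
#2 <3,0,1>
#3 <4,0,1>
R:2↔0 J1 <4,1,1>
C:2↔3 J2 <4,1,2>
C:2↔1 J2 <4,1,3>
#4 <5,1,3>
PS:2↔4 J2 <5,1,4>
#5 <6,1,4>
C:1↔5 J2 <6,1,5>
R:5↔2 J1 <6,2,5>
P:0↔5 J1 <6,3,5>
3×5 − 2×3 − 1×5 = 4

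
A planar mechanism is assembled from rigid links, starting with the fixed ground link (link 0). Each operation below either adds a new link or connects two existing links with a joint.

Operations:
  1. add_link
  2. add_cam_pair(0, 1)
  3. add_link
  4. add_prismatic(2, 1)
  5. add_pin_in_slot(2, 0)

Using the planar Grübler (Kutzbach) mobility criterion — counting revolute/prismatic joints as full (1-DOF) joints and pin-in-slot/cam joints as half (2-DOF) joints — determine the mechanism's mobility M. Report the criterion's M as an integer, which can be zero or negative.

M = 2

L=1 J1=0 J2=0
add link → L=2 J1=0 J2=0
C@0,1 dof=2 J2 → L=2 J1=0 J2=1
add link → L=3 J1=0 J2=1
P@2,1 dof=1 J1 → L=3 J1=1 J2=1
PS@2,0 dof=2 J2 → L=3 J1=1 J2=2
M=3(L−1)−2J1−J2=3·2−2·1−2=2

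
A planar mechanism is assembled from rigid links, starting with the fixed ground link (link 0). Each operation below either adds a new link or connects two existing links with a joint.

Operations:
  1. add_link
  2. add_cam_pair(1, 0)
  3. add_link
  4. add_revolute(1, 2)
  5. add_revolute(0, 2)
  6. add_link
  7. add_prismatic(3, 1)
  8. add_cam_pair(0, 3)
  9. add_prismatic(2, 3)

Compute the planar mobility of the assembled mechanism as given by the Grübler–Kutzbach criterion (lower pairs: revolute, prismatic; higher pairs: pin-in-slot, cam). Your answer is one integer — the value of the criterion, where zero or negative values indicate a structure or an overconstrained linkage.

M = -1

(L,J1,J2)=(1,0,0); link0 fixed
link1: (2,0,0)
C 1-0 [J2]: (2,0,1)
link2: (3,0,1)
R 1-2 [J1]: (3,1,1)
R 0-2 [J1]: (3,2,1)
link3: (4,2,1)
P 3-1 [J1]: (4,3,1)
C 0-3 [J2]: (4,3,2)
P 2-3 [J1]: (4,4,2)
Grübler: 3·3 − 2·4 − 2 = -1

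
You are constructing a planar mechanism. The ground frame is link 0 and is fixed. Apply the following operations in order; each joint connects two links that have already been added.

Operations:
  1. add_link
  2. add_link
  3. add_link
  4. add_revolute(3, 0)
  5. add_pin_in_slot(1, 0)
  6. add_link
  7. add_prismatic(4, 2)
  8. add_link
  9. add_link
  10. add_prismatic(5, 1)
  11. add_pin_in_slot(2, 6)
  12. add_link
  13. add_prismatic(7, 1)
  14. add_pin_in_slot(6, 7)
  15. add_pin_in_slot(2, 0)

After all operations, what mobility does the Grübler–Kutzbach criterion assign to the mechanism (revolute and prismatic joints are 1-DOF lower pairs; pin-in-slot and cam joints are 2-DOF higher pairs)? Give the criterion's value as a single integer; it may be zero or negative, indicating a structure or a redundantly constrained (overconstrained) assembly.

ground; <1,0,0>
#1 <2,0,0>
#2 <3,0,0>
#3 <4,0,0>
R:3↔0 J1 <4,1,0>
PS:1↔0 J2 <4,1,1>
#4 <5,1,1>
P:4↔2 J1 <5,2,1>
#5 <6,2,1>
#6 <7,2,1>
P:5↔1 J1 <7,3,1>
PS:2↔6 J2 <7,3,2>
#7 <8,3,2>
P:7↔1 J1 <8,4,2>
PS:6↔7 J2 <8,4,3>
PS:2↔0 J2 <8,4,4>
3×7 − 2×4 − 1×4 = 9

M = 9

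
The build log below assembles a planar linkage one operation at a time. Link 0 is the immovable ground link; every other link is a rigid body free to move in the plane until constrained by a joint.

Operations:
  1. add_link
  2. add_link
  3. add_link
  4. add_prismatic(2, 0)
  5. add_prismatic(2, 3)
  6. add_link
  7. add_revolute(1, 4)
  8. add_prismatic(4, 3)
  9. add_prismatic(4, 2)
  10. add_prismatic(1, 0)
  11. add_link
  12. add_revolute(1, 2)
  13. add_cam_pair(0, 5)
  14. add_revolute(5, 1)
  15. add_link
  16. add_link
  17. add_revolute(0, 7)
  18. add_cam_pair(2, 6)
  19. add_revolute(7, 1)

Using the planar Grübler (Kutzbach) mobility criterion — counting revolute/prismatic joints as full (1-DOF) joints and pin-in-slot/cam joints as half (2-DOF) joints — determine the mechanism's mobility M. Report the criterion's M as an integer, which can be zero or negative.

M = -1

(L,J1,J2)=(1,0,0); link0 fixed
link1: (2,0,0)
link2: (3,0,0)
link3: (4,0,0)
P 2-0 [J1]: (4,1,0)
P 2-3 [J1]: (4,2,0)
link4: (5,2,0)
R 1-4 [J1]: (5,3,0)
P 4-3 [J1]: (5,4,0)
P 4-2 [J1]: (5,5,0)
P 1-0 [J1]: (5,6,0)
link5: (6,6,0)
R 1-2 [J1]: (6,7,0)
C 0-5 [J2]: (6,7,1)
R 5-1 [J1]: (6,8,1)
link6: (7,8,1)
link7: (8,8,1)
R 0-7 [J1]: (8,9,1)
C 2-6 [J2]: (8,9,2)
R 7-1 [J1]: (8,10,2)
Grübler: 3·7 − 2·10 − 2 = -1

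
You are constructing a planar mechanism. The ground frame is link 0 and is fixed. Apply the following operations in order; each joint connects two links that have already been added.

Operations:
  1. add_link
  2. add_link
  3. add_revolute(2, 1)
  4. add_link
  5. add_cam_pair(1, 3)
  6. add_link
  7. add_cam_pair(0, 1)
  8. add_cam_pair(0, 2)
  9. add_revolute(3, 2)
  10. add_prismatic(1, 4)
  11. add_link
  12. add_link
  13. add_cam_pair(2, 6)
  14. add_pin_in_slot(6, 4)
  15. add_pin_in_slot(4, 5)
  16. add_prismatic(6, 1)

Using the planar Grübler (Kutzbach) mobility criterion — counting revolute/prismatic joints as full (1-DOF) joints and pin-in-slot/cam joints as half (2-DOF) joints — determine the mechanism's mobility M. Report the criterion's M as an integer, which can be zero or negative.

M = 4

[1;0;0] (link 0 is ground)
L+ [2;0;0]
L+ [3;0;0]
R(2,1)∈J1 [3;1;0]
L+ [4;1;0]
C(1,3)∈J2 [4;1;1]
L+ [5;1;1]
C(0,1)∈J2 [5;1;2]
C(0,2)∈J2 [5;1;3]
R(3,2)∈J1 [5;2;3]
P(1,4)∈J1 [5;3;3]
L+ [6;3;3]
L+ [7;3;3]
C(2,6)∈J2 [7;3;4]
PS(6,4)∈J2 [7;3;5]
PS(4,5)∈J2 [7;3;6]
P(6,1)∈J1 [7;4;6]
mobility = 18 − 8 − 6 = 4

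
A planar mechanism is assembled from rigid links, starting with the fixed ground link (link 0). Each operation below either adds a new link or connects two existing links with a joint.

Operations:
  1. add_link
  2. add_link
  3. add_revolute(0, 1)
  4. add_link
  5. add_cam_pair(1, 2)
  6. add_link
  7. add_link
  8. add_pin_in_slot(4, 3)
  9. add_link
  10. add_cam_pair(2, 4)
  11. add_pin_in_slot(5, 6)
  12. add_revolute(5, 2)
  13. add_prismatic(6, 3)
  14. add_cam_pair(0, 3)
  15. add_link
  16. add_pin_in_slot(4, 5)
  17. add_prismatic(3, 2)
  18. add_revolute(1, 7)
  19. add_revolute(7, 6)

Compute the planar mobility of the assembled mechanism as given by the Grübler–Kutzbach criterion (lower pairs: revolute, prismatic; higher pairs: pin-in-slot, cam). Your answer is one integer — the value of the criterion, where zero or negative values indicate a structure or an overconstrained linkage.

M = 3

ground; <1,0,0>
#1 <2,0,0>
#2 <3,0,0>
R:0↔1 J1 <3,1,0>
#3 <4,1,0>
C:1↔2 J2 <4,1,1>
#4 <5,1,1>
#5 <6,1,1>
PS:4↔3 J2 <6,1,2>
#6 <7,1,2>
C:2↔4 J2 <7,1,3>
PS:5↔6 J2 <7,1,4>
R:5↔2 J1 <7,2,4>
P:6↔3 J1 <7,3,4>
C:0↔3 J2 <7,3,5>
#7 <8,3,5>
PS:4↔5 J2 <8,3,6>
P:3↔2 J1 <8,4,6>
R:1↔7 J1 <8,5,6>
R:7↔6 J1 <8,6,6>
3×7 − 2×6 − 1×6 = 3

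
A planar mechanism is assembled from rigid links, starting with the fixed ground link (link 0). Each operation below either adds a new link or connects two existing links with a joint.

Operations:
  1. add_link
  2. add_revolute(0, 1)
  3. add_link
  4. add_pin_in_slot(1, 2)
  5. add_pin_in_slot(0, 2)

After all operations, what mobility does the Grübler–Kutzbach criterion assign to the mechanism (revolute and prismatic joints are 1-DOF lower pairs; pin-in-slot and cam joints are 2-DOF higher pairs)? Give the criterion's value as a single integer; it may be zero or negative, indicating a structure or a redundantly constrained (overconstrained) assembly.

M = 2

(L,J1,J2)=(1,0,0); link0 fixed
link1: (2,0,0)
R 0-1 [J1]: (2,1,0)
link2: (3,1,0)
PS 1-2 [J2]: (3,1,1)
PS 0-2 [J2]: (3,1,2)
Grübler: 3·2 − 2·1 − 2 = 2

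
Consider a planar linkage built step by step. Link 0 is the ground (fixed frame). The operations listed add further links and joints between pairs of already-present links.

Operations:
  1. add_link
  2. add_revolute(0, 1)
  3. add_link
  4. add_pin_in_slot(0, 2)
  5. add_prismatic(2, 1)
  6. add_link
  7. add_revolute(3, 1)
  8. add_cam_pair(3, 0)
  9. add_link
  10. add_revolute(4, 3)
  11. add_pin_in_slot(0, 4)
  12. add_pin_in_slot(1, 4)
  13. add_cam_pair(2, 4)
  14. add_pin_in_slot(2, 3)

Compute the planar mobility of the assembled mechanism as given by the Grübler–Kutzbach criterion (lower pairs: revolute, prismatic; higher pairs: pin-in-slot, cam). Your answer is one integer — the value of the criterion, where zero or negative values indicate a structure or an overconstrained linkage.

link 0 = ground. State L|J1|J2 = 1|0|0
+link1  2|0|0
R(0,1) f=1→J1  2|1|0
+link2  3|1|0
PS(0,2) f=2→J2  3|1|1
P(2,1) f=1→J1  3|2|1
+link3  4|2|1
R(3,1) f=1→J1  4|3|1
C(3,0) f=2→J2  4|3|2
+link4  5|3|2
R(4,3) f=1→J1  5|4|2
PS(0,4) f=2→J2  5|4|3
PS(1,4) f=2→J2  5|4|4
C(2,4) f=2→J2  5|4|5
PS(2,3) f=2→J2  5|4|6
M = 3(5−1)−2·4−6 = 12−8−6 = -2

M = -2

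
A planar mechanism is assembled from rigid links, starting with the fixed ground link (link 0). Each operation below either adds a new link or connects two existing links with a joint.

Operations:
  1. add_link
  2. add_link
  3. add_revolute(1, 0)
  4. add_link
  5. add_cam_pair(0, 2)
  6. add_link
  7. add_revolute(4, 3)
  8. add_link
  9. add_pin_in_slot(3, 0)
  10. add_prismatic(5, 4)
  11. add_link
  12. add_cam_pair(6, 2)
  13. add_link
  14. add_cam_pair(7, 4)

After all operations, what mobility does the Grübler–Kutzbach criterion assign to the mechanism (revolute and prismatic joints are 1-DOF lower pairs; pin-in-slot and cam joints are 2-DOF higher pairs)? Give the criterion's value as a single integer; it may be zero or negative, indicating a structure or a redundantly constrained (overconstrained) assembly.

ground; <1,0,0>
#1 <2,0,0>
#2 <3,0,0>
R:1↔0 J1 <3,1,0>
#3 <4,1,0>
C:0↔2 J2 <4,1,1>
#4 <5,1,1>
R:4↔3 J1 <5,2,1>
#5 <6,2,1>
PS:3↔0 J2 <6,2,2>
P:5↔4 J1 <6,3,2>
#6 <7,3,2>
C:6↔2 J2 <7,3,3>
#7 <8,3,3>
C:7↔4 J2 <8,3,4>
3×7 − 2×3 − 1×4 = 11

M = 11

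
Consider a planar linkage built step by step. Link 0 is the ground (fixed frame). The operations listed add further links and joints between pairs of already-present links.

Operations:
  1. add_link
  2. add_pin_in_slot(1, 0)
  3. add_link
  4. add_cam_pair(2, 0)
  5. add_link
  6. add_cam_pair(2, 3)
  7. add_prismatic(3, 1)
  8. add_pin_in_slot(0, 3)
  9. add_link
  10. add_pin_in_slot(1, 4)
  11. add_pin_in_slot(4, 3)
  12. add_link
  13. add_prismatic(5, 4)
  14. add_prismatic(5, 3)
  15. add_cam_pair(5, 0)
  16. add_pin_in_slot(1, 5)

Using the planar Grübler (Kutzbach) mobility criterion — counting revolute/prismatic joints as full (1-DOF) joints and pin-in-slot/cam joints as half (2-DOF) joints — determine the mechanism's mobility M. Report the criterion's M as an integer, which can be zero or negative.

[1;0;0] (link 0 is ground)
L+ [2;0;0]
PS(1,0)∈J2 [2;0;1]
L+ [3;0;1]
C(2,0)∈J2 [3;0;2]
L+ [4;0;2]
C(2,3)∈J2 [4;0;3]
P(3,1)∈J1 [4;1;3]
PS(0,3)∈J2 [4;1;4]
L+ [5;1;4]
PS(1,4)∈J2 [5;1;5]
PS(4,3)∈J2 [5;1;6]
L+ [6;1;6]
P(5,4)∈J1 [6;2;6]
P(5,3)∈J1 [6;3;6]
C(5,0)∈J2 [6;3;7]
PS(1,5)∈J2 [6;3;8]
mobility = 15 − 6 − 8 = 1

M = 1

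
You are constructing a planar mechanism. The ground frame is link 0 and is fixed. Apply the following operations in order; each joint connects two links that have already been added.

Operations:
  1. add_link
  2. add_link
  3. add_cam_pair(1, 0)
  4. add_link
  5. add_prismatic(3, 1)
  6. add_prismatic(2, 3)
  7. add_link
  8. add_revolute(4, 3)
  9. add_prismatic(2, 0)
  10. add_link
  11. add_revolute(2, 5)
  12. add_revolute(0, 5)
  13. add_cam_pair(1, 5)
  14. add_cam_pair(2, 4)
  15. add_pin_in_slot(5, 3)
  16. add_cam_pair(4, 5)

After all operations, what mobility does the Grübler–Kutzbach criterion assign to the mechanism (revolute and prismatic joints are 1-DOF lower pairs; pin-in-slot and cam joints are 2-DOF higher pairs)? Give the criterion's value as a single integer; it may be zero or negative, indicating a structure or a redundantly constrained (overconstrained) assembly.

M = -2

link 0 = ground. State L|J1|J2 = 1|0|0
+link1  2|0|0
+link2  3|0|0
C(1,0) f=2→J2  3|0|1
+link3  4|0|1
P(3,1) f=1→J1  4|1|1
P(2,3) f=1→J1  4|2|1
+link4  5|2|1
R(4,3) f=1→J1  5|3|1
P(2,0) f=1→J1  5|4|1
+link5  6|4|1
R(2,5) f=1→J1  6|5|1
R(0,5) f=1→J1  6|6|1
C(1,5) f=2→J2  6|6|2
C(2,4) f=2→J2  6|6|3
PS(5,3) f=2→J2  6|6|4
C(4,5) f=2→J2  6|6|5
M = 3(6−1)−2·6−5 = 15−12−5 = -2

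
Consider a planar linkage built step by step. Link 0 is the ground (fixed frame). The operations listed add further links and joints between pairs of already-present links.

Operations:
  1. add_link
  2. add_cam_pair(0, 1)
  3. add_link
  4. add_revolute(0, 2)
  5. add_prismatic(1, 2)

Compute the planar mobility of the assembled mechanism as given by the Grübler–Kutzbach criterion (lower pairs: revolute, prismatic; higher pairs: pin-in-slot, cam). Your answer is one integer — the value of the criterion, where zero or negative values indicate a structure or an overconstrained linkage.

M = 1

[1;0;0] (link 0 is ground)
L+ [2;0;0]
C(0,1)∈J2 [2;0;1]
L+ [3;0;1]
R(0,2)∈J1 [3;1;1]
P(1,2)∈J1 [3;2;1]
mobility = 6 − 4 − 1 = 1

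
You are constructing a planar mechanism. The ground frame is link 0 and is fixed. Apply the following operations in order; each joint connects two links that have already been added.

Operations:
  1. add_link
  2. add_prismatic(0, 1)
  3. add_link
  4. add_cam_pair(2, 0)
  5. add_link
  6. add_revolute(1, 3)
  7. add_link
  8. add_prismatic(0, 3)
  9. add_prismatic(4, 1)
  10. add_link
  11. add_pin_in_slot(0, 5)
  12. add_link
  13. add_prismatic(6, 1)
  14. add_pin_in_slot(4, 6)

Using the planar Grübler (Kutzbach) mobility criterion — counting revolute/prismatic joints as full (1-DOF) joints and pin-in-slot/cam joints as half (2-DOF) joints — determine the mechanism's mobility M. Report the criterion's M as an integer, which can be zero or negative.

(L,J1,J2)=(1,0,0); link0 fixed
link1: (2,0,0)
P 0-1 [J1]: (2,1,0)
link2: (3,1,0)
C 2-0 [J2]: (3,1,1)
link3: (4,1,1)
R 1-3 [J1]: (4,2,1)
link4: (5,2,1)
P 0-3 [J1]: (5,3,1)
P 4-1 [J1]: (5,4,1)
link5: (6,4,1)
PS 0-5 [J2]: (6,4,2)
link6: (7,4,2)
P 6-1 [J1]: (7,5,2)
PS 4-6 [J2]: (7,5,3)
Grübler: 3·6 − 2·5 − 3 = 5

M = 5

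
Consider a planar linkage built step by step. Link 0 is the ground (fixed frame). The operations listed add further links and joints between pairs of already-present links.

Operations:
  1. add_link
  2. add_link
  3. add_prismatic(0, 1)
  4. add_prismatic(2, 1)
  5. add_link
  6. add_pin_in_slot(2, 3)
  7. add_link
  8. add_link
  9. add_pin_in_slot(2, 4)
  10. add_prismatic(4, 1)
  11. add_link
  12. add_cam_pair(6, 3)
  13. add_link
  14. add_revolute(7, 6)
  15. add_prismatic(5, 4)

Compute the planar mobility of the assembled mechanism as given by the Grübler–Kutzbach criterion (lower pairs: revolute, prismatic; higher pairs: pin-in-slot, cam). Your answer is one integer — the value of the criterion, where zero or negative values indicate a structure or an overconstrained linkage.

M = 8

ground; <1,0,0>
#1 <2,0,0>
#2 <3,0,0>
P:0↔1 J1 <3,1,0>
P:2↔1 J1 <3,2,0>
#3 <4,2,0>
PS:2↔3 J2 <4,2,1>
#4 <5,2,1>
#5 <6,2,1>
PS:2↔4 J2 <6,2,2>
P:4↔1 J1 <6,3,2>
#6 <7,3,2>
C:6↔3 J2 <7,3,3>
#7 <8,3,3>
R:7↔6 J1 <8,4,3>
P:5↔4 J1 <8,5,3>
3×7 − 2×5 − 1×3 = 8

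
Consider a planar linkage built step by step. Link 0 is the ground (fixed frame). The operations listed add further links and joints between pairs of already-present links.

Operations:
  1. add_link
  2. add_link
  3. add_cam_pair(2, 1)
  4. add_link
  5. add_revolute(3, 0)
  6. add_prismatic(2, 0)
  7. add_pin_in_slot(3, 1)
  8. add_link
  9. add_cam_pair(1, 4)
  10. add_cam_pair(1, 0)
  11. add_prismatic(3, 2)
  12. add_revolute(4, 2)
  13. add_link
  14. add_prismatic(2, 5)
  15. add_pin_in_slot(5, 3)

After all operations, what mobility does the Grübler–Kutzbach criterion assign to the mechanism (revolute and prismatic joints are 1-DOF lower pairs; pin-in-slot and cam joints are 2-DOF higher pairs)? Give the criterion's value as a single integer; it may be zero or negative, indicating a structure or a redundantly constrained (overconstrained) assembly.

M = 0

link 0 = ground. State L|J1|J2 = 1|0|0
+link1  2|0|0
+link2  3|0|0
C(2,1) f=2→J2  3|0|1
+link3  4|0|1
R(3,0) f=1→J1  4|1|1
P(2,0) f=1→J1  4|2|1
PS(3,1) f=2→J2  4|2|2
+link4  5|2|2
C(1,4) f=2→J2  5|2|3
C(1,0) f=2→J2  5|2|4
P(3,2) f=1→J1  5|3|4
R(4,2) f=1→J1  5|4|4
+link5  6|4|4
P(2,5) f=1→J1  6|5|4
PS(5,3) f=2→J2  6|5|5
M = 3(6−1)−2·5−5 = 15−10−5 = 0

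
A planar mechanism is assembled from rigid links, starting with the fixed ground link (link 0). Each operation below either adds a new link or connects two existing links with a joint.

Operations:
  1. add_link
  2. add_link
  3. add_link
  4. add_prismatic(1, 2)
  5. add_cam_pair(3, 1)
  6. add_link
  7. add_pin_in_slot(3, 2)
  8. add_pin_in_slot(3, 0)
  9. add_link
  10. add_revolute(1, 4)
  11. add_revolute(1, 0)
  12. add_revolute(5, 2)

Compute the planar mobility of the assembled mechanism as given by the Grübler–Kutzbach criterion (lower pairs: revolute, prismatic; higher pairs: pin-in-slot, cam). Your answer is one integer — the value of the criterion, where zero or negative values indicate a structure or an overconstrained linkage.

[1;0;0] (link 0 is ground)
L+ [2;0;0]
L+ [3;0;0]
L+ [4;0;0]
P(1,2)∈J1 [4;1;0]
C(3,1)∈J2 [4;1;1]
L+ [5;1;1]
PS(3,2)∈J2 [5;1;2]
PS(3,0)∈J2 [5;1;3]
L+ [6;1;3]
R(1,4)∈J1 [6;2;3]
R(1,0)∈J1 [6;3;3]
R(5,2)∈J1 [6;4;3]
mobility = 15 − 8 − 3 = 4

M = 4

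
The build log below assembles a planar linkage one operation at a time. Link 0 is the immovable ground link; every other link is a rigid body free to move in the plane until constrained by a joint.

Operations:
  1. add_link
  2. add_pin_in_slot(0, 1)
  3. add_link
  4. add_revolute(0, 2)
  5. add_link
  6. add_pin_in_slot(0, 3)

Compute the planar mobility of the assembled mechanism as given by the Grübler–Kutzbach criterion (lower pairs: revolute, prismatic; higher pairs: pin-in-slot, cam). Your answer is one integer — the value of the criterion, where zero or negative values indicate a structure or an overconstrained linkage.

[1;0;0] (link 0 is ground)
L+ [2;0;0]
PS(0,1)∈J2 [2;0;1]
L+ [3;0;1]
R(0,2)∈J1 [3;1;1]
L+ [4;1;1]
PS(0,3)∈J2 [4;1;2]
mobility = 9 − 2 − 2 = 5

M = 5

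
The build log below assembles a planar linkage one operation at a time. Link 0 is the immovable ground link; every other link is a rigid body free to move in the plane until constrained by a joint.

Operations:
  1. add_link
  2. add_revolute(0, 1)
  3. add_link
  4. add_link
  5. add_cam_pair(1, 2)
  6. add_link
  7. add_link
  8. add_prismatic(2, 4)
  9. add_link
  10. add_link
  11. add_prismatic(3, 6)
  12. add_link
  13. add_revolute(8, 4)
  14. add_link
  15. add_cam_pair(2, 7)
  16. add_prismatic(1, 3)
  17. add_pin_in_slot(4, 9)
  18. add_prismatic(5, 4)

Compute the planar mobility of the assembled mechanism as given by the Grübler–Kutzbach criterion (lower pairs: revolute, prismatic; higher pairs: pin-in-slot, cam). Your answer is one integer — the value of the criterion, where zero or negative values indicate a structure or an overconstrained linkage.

[1;0;0] (link 0 is ground)
L+ [2;0;0]
R(0,1)∈J1 [2;1;0]
L+ [3;1;0]
L+ [4;1;0]
C(1,2)∈J2 [4;1;1]
L+ [5;1;1]
L+ [6;1;1]
P(2,4)∈J1 [6;2;1]
L+ [7;2;1]
L+ [8;2;1]
P(3,6)∈J1 [8;3;1]
L+ [9;3;1]
R(8,4)∈J1 [9;4;1]
L+ [10;4;1]
C(2,7)∈J2 [10;4;2]
P(1,3)∈J1 [10;5;2]
PS(4,9)∈J2 [10;5;3]
P(5,4)∈J1 [10;6;3]
mobility = 27 − 12 − 3 = 12

M = 12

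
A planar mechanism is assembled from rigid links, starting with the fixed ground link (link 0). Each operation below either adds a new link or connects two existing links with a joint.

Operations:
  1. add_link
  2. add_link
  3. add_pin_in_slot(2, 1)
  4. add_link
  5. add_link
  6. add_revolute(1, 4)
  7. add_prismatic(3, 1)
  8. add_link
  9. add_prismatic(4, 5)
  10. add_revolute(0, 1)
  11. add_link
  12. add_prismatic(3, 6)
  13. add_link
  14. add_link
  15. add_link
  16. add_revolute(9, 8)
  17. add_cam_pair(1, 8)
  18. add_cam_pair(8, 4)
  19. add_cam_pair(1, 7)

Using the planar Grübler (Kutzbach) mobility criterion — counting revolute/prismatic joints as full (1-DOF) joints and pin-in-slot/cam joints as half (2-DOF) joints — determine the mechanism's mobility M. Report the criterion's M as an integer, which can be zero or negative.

[1;0;0] (link 0 is ground)
L+ [2;0;0]
L+ [3;0;0]
PS(2,1)∈J2 [3;0;1]
L+ [4;0;1]
L+ [5;0;1]
R(1,4)∈J1 [5;1;1]
P(3,1)∈J1 [5;2;1]
L+ [6;2;1]
P(4,5)∈J1 [6;3;1]
R(0,1)∈J1 [6;4;1]
L+ [7;4;1]
P(3,6)∈J1 [7;5;1]
L+ [8;5;1]
L+ [9;5;1]
L+ [10;5;1]
R(9,8)∈J1 [10;6;1]
C(1,8)∈J2 [10;6;2]
C(8,4)∈J2 [10;6;3]
C(1,7)∈J2 [10;6;4]
mobility = 27 − 12 − 4 = 11

M = 11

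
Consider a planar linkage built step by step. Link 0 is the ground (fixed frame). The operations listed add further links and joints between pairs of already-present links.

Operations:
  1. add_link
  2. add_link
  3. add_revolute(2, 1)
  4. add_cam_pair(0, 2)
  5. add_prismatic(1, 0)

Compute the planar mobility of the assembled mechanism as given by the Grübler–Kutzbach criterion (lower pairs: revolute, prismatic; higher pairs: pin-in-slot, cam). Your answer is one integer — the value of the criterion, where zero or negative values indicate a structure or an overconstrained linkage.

M = 1

ground; <1,0,0>
#1 <2,0,0>
#2 <3,0,0>
R:2↔1 J1 <3,1,0>
C:0↔2 J2 <3,1,1>
P:1↔0 J1 <3,2,1>
3×2 − 2×2 − 1×1 = 1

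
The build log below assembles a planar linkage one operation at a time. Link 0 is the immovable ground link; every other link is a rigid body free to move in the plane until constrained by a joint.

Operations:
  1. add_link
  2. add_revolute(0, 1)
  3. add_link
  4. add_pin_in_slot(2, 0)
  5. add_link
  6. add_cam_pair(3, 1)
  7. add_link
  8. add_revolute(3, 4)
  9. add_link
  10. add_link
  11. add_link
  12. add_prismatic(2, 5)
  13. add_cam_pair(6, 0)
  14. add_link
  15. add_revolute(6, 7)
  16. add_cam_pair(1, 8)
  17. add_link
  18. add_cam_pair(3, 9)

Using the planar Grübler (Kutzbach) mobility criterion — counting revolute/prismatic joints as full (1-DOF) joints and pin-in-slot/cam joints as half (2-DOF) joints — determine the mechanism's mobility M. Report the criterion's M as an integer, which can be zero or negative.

M = 14

(L,J1,J2)=(1,0,0); link0 fixed
link1: (2,0,0)
R 0-1 [J1]: (2,1,0)
link2: (3,1,0)
PS 2-0 [J2]: (3,1,1)
link3: (4,1,1)
C 3-1 [J2]: (4,1,2)
link4: (5,1,2)
R 3-4 [J1]: (5,2,2)
link5: (6,2,2)
link6: (7,2,2)
link7: (8,2,2)
P 2-5 [J1]: (8,3,2)
C 6-0 [J2]: (8,3,3)
link8: (9,3,3)
R 6-7 [J1]: (9,4,3)
C 1-8 [J2]: (9,4,4)
link9: (10,4,4)
C 3-9 [J2]: (10,4,5)
Grübler: 3·9 − 2·4 − 5 = 14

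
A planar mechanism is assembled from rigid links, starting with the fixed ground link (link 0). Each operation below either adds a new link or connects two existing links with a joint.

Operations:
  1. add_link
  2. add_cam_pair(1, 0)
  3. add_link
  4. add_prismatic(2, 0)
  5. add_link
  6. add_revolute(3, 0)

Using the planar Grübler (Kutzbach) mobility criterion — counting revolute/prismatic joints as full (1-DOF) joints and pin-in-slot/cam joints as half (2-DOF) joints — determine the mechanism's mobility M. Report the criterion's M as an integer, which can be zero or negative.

ground; <1,0,0>
#1 <2,0,0>
C:1↔0 J2 <2,0,1>
#2 <3,0,1>
P:2↔0 J1 <3,1,1>
#3 <4,1,1>
R:3↔0 J1 <4,2,1>
3×3 − 2×2 − 1×1 = 4

M = 4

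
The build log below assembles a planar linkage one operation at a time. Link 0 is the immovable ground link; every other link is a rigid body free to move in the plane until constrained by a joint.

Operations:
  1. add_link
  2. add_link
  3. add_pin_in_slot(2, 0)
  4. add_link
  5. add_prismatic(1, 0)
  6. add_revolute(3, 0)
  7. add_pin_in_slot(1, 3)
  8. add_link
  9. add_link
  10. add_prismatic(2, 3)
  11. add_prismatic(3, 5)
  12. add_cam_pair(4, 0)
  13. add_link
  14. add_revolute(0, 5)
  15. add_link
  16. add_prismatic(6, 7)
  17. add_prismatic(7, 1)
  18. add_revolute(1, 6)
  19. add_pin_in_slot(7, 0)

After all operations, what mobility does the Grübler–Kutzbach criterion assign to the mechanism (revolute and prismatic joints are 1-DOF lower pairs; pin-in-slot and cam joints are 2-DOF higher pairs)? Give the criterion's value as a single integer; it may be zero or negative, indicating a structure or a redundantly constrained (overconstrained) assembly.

[1;0;0] (link 0 is ground)
L+ [2;0;0]
L+ [3;0;0]
PS(2,0)∈J2 [3;0;1]
L+ [4;0;1]
P(1,0)∈J1 [4;1;1]
R(3,0)∈J1 [4;2;1]
PS(1,3)∈J2 [4;2;2]
L+ [5;2;2]
L+ [6;2;2]
P(2,3)∈J1 [6;3;2]
P(3,5)∈J1 [6;4;2]
C(4,0)∈J2 [6;4;3]
L+ [7;4;3]
R(0,5)∈J1 [7;5;3]
L+ [8;5;3]
P(6,7)∈J1 [8;6;3]
P(7,1)∈J1 [8;7;3]
R(1,6)∈J1 [8;8;3]
PS(7,0)∈J2 [8;8;4]
mobility = 21 − 16 − 4 = 1

M = 1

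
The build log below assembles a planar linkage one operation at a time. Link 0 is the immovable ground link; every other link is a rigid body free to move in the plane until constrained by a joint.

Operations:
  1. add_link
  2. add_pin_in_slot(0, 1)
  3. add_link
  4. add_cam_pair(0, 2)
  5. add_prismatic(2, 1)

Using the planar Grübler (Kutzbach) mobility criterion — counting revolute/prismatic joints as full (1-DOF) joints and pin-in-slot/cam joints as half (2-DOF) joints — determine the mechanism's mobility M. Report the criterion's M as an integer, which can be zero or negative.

M = 2

link 0 = ground. State L|J1|J2 = 1|0|0
+link1  2|0|0
PS(0,1) f=2→J2  2|0|1
+link2  3|0|1
C(0,2) f=2→J2  3|0|2
P(2,1) f=1→J1  3|1|2
M = 3(3−1)−2·1−2 = 6−2−2 = 2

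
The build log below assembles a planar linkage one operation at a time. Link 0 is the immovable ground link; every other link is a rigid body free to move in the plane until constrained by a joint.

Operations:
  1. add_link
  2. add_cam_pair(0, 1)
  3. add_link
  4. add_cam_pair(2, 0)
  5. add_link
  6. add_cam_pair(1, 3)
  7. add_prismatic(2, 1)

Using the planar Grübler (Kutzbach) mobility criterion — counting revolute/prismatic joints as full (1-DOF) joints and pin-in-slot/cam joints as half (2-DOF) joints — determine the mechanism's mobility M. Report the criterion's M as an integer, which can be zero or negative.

M = 4

[1;0;0] (link 0 is ground)
L+ [2;0;0]
C(0,1)∈J2 [2;0;1]
L+ [3;0;1]
C(2,0)∈J2 [3;0;2]
L+ [4;0;2]
C(1,3)∈J2 [4;0;3]
P(2,1)∈J1 [4;1;3]
mobility = 9 − 2 − 3 = 4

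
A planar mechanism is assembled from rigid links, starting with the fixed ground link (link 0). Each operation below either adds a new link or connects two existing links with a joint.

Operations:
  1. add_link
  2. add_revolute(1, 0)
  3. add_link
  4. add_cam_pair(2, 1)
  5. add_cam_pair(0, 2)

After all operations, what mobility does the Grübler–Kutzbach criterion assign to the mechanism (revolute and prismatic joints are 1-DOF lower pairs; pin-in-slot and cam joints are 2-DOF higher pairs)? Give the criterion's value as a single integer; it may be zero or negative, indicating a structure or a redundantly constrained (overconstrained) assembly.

M = 2

link 0 = ground. State L|J1|J2 = 1|0|0
+link1  2|0|0
R(1,0) f=1→J1  2|1|0
+link2  3|1|0
C(2,1) f=2→J2  3|1|1
C(0,2) f=2→J2  3|1|2
M = 3(3−1)−2·1−2 = 6−2−2 = 2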